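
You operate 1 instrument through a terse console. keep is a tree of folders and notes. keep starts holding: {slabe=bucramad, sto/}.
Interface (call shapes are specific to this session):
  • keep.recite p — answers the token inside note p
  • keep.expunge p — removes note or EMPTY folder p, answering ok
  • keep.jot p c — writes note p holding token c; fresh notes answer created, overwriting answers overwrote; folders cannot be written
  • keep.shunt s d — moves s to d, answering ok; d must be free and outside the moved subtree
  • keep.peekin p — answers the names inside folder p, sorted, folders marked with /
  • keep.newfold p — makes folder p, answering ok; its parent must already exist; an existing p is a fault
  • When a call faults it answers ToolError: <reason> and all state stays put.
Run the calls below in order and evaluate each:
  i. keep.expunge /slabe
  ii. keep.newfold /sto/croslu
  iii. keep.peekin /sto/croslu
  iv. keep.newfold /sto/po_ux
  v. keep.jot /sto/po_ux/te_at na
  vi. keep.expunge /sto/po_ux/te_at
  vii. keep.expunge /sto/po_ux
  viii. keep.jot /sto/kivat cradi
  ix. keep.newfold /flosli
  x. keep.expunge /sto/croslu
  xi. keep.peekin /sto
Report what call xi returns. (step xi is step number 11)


Answer: [kivat]

Derivation:
> expunge p=/slabe
[out] ok
> newfold p=/sto/croslu
[out] ok
> peekin p=/sto/croslu
[out] []
> newfold p=/sto/po_ux
[out] ok
> jot p=/sto/po_ux/te_at c=na
[out] created
> expunge p=/sto/po_ux/te_at
[out] ok
> expunge p=/sto/po_ux
[out] ok
> jot p=/sto/kivat c=cradi
[out] created
> newfold p=/flosli
[out] ok
> expunge p=/sto/croslu
[out] ok
> peekin p=/sto
[out] [kivat]


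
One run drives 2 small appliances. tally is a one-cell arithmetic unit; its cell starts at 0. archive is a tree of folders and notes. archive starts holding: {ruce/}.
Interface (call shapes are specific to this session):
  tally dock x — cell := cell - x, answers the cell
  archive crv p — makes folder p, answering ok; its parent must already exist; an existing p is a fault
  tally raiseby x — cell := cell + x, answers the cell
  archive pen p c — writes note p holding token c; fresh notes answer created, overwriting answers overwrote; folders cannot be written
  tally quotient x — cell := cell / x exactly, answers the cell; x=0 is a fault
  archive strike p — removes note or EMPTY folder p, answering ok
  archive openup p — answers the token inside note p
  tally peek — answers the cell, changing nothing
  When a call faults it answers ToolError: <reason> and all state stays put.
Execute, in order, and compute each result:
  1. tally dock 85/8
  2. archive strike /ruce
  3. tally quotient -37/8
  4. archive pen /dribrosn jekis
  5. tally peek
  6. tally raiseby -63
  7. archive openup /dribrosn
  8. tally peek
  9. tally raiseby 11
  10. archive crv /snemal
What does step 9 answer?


>> tally dock(x: 85/8)
<< -85/8
>> archive strike(p: /ruce)
<< ok
>> tally quotient(x: -37/8)
<< 85/37
>> archive pen(p: /dribrosn, c: jekis)
<< created
>> tally peek()
<< 85/37
>> tally raiseby(x: -63)
<< -2246/37
>> archive openup(p: /dribrosn)
<< jekis
>> tally peek()
<< -2246/37
>> tally raiseby(x: 11)
<< -1839/37
>> archive crv(p: /snemal)
<< ok

Answer: -1839/37


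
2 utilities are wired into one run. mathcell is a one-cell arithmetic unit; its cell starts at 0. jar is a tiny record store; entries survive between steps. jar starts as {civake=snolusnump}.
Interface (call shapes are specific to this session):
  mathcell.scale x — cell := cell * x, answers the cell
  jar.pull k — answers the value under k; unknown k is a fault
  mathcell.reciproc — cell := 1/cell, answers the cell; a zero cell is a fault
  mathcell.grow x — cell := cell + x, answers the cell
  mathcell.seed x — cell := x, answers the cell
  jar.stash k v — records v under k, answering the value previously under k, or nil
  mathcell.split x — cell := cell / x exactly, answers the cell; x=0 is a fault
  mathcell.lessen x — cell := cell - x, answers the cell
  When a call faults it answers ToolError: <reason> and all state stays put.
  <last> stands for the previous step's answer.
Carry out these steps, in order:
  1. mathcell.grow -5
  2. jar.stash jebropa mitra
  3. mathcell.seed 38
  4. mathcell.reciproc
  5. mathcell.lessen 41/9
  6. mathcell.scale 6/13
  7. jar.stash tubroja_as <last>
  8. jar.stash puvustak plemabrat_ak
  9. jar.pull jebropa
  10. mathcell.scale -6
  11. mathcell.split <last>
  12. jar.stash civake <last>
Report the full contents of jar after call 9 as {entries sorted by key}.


Answer: {civake=snolusnump, jebropa=mitra, puvustak=plemabrat_ak, tubroja_as=-1549/741}

Derivation:
Act: mathcell.grow[x=-5]
Obs: -5
Act: jar.stash[k=jebropa; v=mitra]
Obs: nil
Act: mathcell.seed[x=38]
Obs: 38
Act: mathcell.reciproc[]
Obs: 1/38
Act: mathcell.lessen[x=41/9]
Obs: -1549/342
Act: mathcell.scale[x=6/13]
Obs: -1549/741
Act: jar.stash[k=tubroja_as; v=<last>]
Obs: nil
Act: jar.stash[k=puvustak; v=plemabrat_ak]
Obs: nil
Act: jar.pull[k=jebropa]
Obs: mitra
Act: mathcell.scale[x=-6]
Obs: 3098/247
Act: mathcell.split[x=<last>]
Obs: 1
Act: jar.stash[k=civake; v=<last>]
Obs: snolusnump


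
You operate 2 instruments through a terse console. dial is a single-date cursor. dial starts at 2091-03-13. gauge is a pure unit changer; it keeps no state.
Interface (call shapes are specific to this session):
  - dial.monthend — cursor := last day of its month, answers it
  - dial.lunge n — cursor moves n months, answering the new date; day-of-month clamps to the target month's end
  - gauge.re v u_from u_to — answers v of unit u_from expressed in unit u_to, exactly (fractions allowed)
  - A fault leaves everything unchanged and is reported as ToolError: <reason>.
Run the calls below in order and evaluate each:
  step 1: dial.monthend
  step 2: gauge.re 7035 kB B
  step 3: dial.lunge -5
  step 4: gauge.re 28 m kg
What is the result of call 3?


I invoke dial.monthend, → 2091-03-31.
Invoking gauge.re using v→7035, u_from→kB, u_to→B, and get 7035000.
Calling dial.lunge using n→-5, and get 2090-10-31.
Calling gauge.re using v→28, u_from→m, u_to→kg, which returns ToolError: incompatible units.

Answer: 2090-10-31


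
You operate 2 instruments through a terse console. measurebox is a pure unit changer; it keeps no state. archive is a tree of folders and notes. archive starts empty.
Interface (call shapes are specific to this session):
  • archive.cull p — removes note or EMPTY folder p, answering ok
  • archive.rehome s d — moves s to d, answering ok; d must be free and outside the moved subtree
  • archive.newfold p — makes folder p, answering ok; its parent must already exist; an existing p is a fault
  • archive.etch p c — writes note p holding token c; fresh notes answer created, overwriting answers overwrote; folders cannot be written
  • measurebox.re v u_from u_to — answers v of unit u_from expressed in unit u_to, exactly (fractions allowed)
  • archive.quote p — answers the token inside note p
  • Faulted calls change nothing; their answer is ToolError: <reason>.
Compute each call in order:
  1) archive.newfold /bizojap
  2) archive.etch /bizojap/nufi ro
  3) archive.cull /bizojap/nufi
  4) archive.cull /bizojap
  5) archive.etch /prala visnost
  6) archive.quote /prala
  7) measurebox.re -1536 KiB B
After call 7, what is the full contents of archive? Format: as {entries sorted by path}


·→ archive.newfold(/bizojap)
·← ok
·→ archive.etch(/bizojap/nufi, ro)
·← created
·→ archive.cull(/bizojap/nufi)
·← ok
·→ archive.cull(/bizojap)
·← ok
·→ archive.etch(/prala, visnost)
·← created
·→ archive.quote(/prala)
·← visnost
·→ measurebox.re(-1536, KiB, B)
·← -1572864

Answer: {prala=visnost}


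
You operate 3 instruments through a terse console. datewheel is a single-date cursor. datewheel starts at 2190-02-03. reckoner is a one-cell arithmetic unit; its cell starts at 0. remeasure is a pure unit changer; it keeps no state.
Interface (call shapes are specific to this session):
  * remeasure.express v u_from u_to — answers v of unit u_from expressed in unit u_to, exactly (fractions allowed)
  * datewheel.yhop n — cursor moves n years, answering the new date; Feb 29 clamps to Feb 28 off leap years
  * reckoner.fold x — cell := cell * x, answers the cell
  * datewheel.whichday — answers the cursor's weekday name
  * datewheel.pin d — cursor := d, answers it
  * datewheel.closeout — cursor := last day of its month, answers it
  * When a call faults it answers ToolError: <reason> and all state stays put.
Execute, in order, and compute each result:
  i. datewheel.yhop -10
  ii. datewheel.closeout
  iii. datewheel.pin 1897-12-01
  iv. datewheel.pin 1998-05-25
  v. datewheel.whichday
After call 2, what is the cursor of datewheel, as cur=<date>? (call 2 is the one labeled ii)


Do: yhop[-10]
See: 2180-02-03
Do: closeout[]
See: 2180-02-29
Do: pin[1897-12-01]
See: 1897-12-01
Do: pin[1998-05-25]
See: 1998-05-25
Do: whichday[]
See: Monday

Answer: cur=2180-02-29


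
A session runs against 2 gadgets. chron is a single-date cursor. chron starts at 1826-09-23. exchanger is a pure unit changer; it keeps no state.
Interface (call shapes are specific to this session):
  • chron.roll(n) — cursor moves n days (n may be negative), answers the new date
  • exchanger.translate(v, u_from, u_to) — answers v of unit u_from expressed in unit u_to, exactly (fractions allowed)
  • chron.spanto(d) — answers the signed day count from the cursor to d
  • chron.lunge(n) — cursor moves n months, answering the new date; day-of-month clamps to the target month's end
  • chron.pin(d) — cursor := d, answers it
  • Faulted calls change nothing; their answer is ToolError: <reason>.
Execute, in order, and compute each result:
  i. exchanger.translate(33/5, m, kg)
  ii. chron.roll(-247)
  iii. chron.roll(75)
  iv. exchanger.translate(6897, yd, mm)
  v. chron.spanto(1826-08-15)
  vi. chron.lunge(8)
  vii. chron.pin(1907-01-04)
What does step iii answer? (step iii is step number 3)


Answer: 1826-04-04

Derivation:
·→ exchanger.translate(v→33/5, u_from→m, u_to→kg)
·← ToolError: incompatible units
·→ chron.roll(n→-247)
·← 1826-01-19
·→ chron.roll(n→75)
·← 1826-04-04
·→ exchanger.translate(v→6897, u_from→yd, u_to→mm)
·← 31533084/5
·→ chron.spanto(d→1826-08-15)
·← 133
·→ chron.lunge(n→8)
·← 1826-12-04
·→ chron.pin(d→1907-01-04)
·← 1907-01-04


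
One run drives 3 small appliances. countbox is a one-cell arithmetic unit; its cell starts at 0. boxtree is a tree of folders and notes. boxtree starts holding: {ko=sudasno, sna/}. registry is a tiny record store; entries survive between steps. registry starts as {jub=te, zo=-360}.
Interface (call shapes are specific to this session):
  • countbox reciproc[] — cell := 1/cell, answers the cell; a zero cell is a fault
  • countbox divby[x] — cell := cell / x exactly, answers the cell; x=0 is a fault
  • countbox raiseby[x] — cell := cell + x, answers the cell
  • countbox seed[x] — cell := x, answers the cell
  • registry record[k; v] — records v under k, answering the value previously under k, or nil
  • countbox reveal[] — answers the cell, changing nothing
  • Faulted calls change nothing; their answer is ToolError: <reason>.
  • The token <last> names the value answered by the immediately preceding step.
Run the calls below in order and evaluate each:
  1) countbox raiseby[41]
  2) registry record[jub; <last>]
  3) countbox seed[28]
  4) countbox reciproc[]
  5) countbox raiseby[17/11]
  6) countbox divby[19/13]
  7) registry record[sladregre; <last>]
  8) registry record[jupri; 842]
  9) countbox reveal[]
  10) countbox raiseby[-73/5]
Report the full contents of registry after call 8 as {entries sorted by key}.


Answer: {jub=41, jupri=842, sladregre=6331/5852, zo=-360}

Derivation:
-- countbox raiseby(x: 41) ~> 41
-- registry record(k: jub, v: <last>) ~> te
-- countbox seed(x: 28) ~> 28
-- countbox reciproc() ~> 1/28
-- countbox raiseby(x: 17/11) ~> 487/308
-- countbox divby(x: 19/13) ~> 6331/5852
-- registry record(k: sladregre, v: <last>) ~> nil
-- registry record(k: jupri, v: 842) ~> nil
-- countbox reveal() ~> 6331/5852
-- countbox raiseby(x: -73/5) ~> -395541/29260


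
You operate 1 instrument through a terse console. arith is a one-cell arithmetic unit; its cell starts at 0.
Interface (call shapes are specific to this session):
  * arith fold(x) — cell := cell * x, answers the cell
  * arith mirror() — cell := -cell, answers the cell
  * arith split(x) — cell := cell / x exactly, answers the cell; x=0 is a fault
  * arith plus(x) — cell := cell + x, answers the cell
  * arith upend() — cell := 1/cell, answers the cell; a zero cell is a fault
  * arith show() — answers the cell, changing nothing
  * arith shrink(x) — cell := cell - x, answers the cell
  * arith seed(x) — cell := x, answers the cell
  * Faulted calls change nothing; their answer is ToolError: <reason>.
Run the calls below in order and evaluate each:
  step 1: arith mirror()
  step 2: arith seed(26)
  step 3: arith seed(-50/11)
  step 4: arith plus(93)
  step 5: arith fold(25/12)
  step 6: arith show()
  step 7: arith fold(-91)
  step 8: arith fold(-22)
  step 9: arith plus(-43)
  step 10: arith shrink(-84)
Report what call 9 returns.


Answer: 2213317/6

Derivation:
→ arith mirror()
← 0
→ arith seed(x='26')
← 26
→ arith seed(x='-50/11')
← -50/11
→ arith plus(x='93')
← 973/11
→ arith fold(x='25/12')
← 24325/132
→ arith show()
← 24325/132
→ arith fold(x='-91')
← -2213575/132
→ arith fold(x='-22')
← 2213575/6
→ arith plus(x='-43')
← 2213317/6
→ arith shrink(x='-84')
← 2213821/6


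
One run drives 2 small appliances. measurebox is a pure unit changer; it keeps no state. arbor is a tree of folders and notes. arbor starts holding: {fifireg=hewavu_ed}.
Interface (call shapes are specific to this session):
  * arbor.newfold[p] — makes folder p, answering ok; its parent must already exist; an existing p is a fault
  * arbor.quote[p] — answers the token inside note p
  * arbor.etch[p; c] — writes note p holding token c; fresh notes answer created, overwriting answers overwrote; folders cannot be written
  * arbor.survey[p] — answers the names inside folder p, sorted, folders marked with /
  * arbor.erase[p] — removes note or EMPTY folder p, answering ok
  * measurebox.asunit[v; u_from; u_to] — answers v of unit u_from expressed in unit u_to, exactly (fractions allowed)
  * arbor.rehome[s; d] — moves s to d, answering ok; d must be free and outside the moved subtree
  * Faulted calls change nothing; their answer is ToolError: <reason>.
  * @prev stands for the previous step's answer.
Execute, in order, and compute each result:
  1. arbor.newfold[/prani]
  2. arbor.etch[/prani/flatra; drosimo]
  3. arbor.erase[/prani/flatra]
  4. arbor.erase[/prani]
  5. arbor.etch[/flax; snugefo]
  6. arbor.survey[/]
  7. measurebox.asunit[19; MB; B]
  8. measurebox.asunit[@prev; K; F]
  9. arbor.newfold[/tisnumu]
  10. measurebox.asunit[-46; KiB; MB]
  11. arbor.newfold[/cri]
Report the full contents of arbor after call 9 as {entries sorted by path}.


-> arbor.newfold(p='/prani')
<- ok
-> arbor.etch(p='/prani/flatra', c='drosimo')
<- created
-> arbor.erase(p='/prani/flatra')
<- ok
-> arbor.erase(p='/prani')
<- ok
-> arbor.etch(p='/flax', c='snugefo')
<- created
-> arbor.survey(p='/')
<- [fifireg, flax]
-> measurebox.asunit(v='19', u_from='MB', u_to='B')
<- 19000000
-> measurebox.asunit(v='@prev', u_from='K', u_to='F')
<- 3419954033/100
-> arbor.newfold(p='/tisnumu')
<- ok
-> measurebox.asunit(v='-46', u_from='KiB', u_to='MB')
<- -736/15625
-> arbor.newfold(p='/cri')
<- ok

Answer: {fifireg=hewavu_ed, flax=snugefo, tisnumu/}


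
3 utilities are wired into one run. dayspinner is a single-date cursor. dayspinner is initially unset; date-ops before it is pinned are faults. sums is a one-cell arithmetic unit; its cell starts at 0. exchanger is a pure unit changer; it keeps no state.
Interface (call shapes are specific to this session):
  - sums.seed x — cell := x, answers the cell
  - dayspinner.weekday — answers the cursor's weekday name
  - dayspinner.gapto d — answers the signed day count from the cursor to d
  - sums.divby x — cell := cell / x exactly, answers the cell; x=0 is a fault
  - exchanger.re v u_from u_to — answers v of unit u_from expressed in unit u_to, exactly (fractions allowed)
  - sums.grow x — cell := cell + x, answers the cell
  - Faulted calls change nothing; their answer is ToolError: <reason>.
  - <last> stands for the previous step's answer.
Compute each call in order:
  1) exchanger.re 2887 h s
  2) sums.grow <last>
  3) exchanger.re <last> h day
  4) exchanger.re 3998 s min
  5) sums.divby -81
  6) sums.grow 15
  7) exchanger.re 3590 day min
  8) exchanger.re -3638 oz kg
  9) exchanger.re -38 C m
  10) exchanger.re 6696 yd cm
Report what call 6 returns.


Answer: -1154665/9

Derivation:
>>> exchanger.re v='2887' u_from='h' u_to='s'
  10393200
>>> sums.grow x='<last>'
  10393200
>>> exchanger.re v='<last>' u_from='h' u_to='day'
  433050
>>> exchanger.re v='3998' u_from='s' u_to='min'
  1999/30
>>> sums.divby x='-81'
  -1154800/9
>>> sums.grow x='15'
  -1154665/9
>>> exchanger.re v='3590' u_from='day' u_to='min'
  5169600
>>> exchanger.re v='-3638' u_from='oz' u_to='kg'
  -82508452103/800000000
>>> exchanger.re v='-38' u_from='C' u_to='m'
  ToolError: incompatible units
>>> exchanger.re v='6696' u_from='yd' u_to='cm'
  15307056/25


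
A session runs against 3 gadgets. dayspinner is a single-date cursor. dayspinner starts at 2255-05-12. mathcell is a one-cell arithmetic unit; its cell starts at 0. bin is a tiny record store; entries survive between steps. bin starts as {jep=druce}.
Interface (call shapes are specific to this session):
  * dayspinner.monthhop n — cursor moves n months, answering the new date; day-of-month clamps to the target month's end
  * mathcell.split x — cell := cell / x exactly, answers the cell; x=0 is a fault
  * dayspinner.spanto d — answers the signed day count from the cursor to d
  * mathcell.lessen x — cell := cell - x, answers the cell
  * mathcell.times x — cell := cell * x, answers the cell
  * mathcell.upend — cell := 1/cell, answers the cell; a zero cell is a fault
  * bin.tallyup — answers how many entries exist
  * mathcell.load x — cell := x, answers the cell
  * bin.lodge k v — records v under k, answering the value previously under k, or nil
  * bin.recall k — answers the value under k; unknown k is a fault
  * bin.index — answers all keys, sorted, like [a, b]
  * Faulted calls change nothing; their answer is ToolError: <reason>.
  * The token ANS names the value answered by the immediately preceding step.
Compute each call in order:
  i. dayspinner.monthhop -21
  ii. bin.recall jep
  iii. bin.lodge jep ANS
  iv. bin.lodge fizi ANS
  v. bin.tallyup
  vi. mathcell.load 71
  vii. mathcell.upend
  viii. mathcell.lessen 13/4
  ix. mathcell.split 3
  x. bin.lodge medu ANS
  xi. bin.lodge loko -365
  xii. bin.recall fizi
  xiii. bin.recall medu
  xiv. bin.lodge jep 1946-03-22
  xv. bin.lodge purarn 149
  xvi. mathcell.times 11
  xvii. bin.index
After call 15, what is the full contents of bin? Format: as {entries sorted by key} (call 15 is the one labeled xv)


Now I run dayspinner.monthhop using n→-21, and get 2253-08-12.
I use bin.recall using k→jep, — result: druce.
Calling bin.lodge using k→jep, v→ANS, → druce.
Invoking bin.lodge using k→fizi, v→ANS, giving nil.
Calling bin.tallyup, and observe 2.
Calling mathcell.load using x→71, and see 71.
I use mathcell.upend(), and see 1/71.
I run mathcell.lessen using x→13/4, giving -919/284.
Next I call mathcell.split using x→3: -919/852.
Next I call bin.lodge using k→medu, v→ANS, giving nil.
I invoke bin.lodge using k→loko, v→-365, which returns nil.
I run bin.recall using k→fizi: druce.
Then bin.recall using k→medu, — result: -919/852.
I run bin.lodge using k→jep, v→1946-03-22, → druce.
I invoke bin.lodge using k→purarn, v→149, giving nil.
Now I run mathcell.times using x→11, giving -10109/852.
I try bin.index(), and observe [fizi, jep, loko, medu, purarn].

Answer: {fizi=druce, jep=1946-03-22, loko=-365, medu=-919/852, purarn=149}


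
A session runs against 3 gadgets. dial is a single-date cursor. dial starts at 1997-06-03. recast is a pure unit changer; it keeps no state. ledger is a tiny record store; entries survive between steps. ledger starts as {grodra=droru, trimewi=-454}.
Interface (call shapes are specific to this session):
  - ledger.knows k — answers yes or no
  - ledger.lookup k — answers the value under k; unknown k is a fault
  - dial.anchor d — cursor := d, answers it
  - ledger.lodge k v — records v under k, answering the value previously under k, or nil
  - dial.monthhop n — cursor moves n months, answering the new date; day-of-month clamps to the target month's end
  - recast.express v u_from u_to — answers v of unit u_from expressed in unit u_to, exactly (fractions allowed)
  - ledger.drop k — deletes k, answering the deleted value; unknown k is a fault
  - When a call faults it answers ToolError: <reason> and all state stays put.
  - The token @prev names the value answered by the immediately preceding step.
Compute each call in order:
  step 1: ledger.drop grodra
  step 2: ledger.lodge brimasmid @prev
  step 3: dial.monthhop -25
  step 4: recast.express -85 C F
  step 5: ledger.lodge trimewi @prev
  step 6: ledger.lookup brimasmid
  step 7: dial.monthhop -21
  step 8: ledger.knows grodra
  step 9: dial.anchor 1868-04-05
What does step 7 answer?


Answer: 1993-08-03

Derivation:
[in] drop k→grodra
[out] droru
[in] lodge k→brimasmid v→@prev
[out] nil
[in] monthhop n→-25
[out] 1995-05-03
[in] express v→-85 u_from→C u_to→F
[out] -121
[in] lodge k→trimewi v→@prev
[out] -454
[in] lookup k→brimasmid
[out] droru
[in] monthhop n→-21
[out] 1993-08-03
[in] knows k→grodra
[out] no
[in] anchor d→1868-04-05
[out] 1868-04-05


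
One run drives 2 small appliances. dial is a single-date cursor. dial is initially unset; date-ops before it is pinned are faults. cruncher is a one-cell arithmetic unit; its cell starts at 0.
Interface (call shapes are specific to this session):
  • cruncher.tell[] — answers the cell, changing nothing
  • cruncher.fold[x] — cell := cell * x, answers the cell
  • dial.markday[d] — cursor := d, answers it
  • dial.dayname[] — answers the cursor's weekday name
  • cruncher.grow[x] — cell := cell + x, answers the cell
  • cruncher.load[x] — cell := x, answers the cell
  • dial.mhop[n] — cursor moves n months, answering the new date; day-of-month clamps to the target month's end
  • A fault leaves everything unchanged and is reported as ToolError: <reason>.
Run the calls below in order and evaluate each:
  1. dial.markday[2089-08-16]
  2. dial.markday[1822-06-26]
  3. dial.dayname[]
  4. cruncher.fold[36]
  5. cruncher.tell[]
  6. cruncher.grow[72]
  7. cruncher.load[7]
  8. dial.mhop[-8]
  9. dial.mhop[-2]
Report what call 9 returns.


Using dial.markday passing d='2089-08-16', — result: 2089-08-16.
Now I run dial.markday passing d='1822-06-26', and get 1822-06-26.
I use dial.dayname: Wednesday.
Calling cruncher.fold passing x='36', yielding 0.
Now I run cruncher.tell(), → 0.
I use cruncher.grow passing x='72', giving 72.
I try cruncher.load passing x='7', → 7.
Using dial.mhop passing n='-8', and get 1821-10-26.
Invoking dial.mhop passing n='-2', — result: 1821-08-26.

Answer: 1821-08-26


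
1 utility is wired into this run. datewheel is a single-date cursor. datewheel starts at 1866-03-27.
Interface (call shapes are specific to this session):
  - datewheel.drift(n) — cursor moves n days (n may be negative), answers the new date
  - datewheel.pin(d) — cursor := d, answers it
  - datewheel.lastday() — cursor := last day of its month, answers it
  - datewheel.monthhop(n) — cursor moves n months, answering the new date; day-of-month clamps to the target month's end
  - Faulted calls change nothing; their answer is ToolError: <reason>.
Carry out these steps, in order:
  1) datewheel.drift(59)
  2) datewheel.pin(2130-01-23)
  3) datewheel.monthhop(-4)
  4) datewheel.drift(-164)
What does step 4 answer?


Answer: 2129-04-12

Derivation:
-- datewheel.drift(n=59) : 1866-05-25
-- datewheel.pin(d=2130-01-23) : 2130-01-23
-- datewheel.monthhop(n=-4) : 2129-09-23
-- datewheel.drift(n=-164) : 2129-04-12


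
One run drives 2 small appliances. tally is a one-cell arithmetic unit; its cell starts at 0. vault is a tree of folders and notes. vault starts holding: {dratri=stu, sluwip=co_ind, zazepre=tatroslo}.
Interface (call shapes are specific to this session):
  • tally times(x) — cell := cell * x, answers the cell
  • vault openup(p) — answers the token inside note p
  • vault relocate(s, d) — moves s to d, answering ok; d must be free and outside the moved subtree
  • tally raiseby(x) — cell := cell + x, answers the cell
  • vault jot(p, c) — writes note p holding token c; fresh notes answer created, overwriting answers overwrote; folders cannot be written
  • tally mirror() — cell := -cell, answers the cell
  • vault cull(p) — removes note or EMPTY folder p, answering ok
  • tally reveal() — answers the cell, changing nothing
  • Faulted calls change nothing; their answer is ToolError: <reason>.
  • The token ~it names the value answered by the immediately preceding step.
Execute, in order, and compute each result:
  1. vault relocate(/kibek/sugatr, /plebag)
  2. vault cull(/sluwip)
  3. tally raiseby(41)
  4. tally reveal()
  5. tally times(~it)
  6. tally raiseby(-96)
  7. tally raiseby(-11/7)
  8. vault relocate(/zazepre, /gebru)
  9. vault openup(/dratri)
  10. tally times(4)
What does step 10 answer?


Answer: 44336/7

Derivation:
Next I call vault relocate on s→/kibek/sugatr, d→/plebag: ToolError: not found.
I try vault cull on p→/sluwip, → ok.
Invoking tally raiseby on x→41, giving 41.
I call tally reveal, → 41.
Using tally times on x→~it, and get 1681.
Calling tally raiseby on x→-96, — result: 1585.
Invoking tally raiseby on x→-11/7, which returns 11084/7.
I try vault relocate on s→/zazepre, d→/gebru, giving ok.
Then vault openup on p→/dratri, — result: stu.
Now I run tally times on x→4, giving 44336/7.


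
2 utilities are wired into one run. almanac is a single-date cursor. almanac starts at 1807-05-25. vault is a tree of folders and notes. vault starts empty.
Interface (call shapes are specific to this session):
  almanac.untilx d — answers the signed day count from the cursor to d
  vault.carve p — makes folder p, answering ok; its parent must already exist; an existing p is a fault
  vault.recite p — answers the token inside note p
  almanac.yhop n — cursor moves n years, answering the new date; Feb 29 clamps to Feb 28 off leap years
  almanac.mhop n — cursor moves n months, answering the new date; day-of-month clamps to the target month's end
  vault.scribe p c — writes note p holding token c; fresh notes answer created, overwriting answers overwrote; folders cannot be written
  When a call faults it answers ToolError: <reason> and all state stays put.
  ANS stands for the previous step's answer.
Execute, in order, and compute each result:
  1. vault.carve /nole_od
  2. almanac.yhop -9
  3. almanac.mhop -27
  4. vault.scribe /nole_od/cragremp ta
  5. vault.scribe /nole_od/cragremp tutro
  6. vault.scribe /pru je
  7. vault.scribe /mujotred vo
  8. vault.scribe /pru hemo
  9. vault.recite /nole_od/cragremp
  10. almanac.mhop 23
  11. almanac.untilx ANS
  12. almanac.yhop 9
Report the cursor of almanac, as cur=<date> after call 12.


·→ vault.carve(/nole_od)
·← ok
·→ almanac.yhop(-9)
·← 1798-05-25
·→ almanac.mhop(-27)
·← 1796-02-25
·→ vault.scribe(/nole_od/cragremp, ta)
·← created
·→ vault.scribe(/nole_od/cragremp, tutro)
·← overwrote
·→ vault.scribe(/pru, je)
·← created
·→ vault.scribe(/mujotred, vo)
·← created
·→ vault.scribe(/pru, hemo)
·← overwrote
·→ vault.recite(/nole_od/cragremp)
·← tutro
·→ almanac.mhop(23)
·← 1798-01-25
·→ almanac.untilx(ANS)
·← 0
·→ almanac.yhop(9)
·← 1807-01-25

Answer: cur=1807-01-25


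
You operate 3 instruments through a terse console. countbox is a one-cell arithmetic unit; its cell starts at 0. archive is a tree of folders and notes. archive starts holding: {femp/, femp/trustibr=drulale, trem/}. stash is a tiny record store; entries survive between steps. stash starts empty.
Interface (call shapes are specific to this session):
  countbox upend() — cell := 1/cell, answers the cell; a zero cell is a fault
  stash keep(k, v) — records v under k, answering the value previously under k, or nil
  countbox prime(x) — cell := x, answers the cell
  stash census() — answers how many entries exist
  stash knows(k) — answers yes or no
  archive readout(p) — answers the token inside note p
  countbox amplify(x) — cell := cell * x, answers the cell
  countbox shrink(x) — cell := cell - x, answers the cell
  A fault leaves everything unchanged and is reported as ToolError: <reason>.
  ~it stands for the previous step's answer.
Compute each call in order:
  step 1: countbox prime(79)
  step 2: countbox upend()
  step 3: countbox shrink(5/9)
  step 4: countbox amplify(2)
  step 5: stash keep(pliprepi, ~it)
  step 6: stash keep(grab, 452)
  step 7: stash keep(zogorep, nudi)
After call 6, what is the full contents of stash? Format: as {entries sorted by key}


Act: countbox prime[79]
Obs: 79
Act: countbox upend[]
Obs: 1/79
Act: countbox shrink[5/9]
Obs: -386/711
Act: countbox amplify[2]
Obs: -772/711
Act: stash keep[pliprepi; ~it]
Obs: nil
Act: stash keep[grab; 452]
Obs: nil
Act: stash keep[zogorep; nudi]
Obs: nil

Answer: {grab=452, pliprepi=-772/711}


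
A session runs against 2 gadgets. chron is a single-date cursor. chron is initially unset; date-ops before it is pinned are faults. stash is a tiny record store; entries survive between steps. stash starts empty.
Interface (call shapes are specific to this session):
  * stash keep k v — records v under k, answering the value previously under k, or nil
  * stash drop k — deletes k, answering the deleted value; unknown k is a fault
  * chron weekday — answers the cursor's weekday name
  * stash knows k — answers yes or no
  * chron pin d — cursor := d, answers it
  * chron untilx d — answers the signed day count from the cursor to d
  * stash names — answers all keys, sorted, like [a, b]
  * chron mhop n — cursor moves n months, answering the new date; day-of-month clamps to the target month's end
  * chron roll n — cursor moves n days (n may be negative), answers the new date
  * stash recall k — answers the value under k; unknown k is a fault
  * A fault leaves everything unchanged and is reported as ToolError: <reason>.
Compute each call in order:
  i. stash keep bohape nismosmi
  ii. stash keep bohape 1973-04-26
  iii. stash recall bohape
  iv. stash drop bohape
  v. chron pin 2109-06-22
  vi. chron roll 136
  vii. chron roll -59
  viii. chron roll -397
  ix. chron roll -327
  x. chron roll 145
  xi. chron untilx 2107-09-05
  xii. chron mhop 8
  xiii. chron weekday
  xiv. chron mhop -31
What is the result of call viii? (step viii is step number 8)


Answer: 2108-08-06

Derivation:
% stash keep(k→bohape, v→nismosmi) ~> nil
% stash keep(k→bohape, v→1973-04-26) ~> nismosmi
% stash recall(k→bohape) ~> 1973-04-26
% stash drop(k→bohape) ~> 1973-04-26
% chron pin(d→2109-06-22) ~> 2109-06-22
% chron roll(n→136) ~> 2109-11-05
% chron roll(n→-59) ~> 2109-09-07
% chron roll(n→-397) ~> 2108-08-06
% chron roll(n→-327) ~> 2107-09-14
% chron roll(n→145) ~> 2108-02-06
% chron untilx(d→2107-09-05) ~> -154
% chron mhop(n→8) ~> 2108-10-06
% chron weekday() ~> Saturday
% chron mhop(n→-31) ~> 2106-03-06


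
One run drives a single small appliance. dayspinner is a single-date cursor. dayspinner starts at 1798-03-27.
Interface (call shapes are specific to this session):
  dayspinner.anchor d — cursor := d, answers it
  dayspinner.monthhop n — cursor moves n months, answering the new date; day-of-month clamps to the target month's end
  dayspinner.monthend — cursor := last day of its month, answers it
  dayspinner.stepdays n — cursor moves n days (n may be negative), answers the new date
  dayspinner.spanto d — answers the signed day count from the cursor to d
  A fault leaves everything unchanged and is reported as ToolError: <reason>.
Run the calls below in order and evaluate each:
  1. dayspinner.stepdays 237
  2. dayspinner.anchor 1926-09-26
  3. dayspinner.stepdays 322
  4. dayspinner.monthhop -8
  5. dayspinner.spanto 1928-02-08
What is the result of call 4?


Answer: 1926-12-14

Derivation:
> stepdays n='237'
:: 1798-11-19
> anchor d='1926-09-26'
:: 1926-09-26
> stepdays n='322'
:: 1927-08-14
> monthhop n='-8'
:: 1926-12-14
> spanto d='1928-02-08'
:: 421


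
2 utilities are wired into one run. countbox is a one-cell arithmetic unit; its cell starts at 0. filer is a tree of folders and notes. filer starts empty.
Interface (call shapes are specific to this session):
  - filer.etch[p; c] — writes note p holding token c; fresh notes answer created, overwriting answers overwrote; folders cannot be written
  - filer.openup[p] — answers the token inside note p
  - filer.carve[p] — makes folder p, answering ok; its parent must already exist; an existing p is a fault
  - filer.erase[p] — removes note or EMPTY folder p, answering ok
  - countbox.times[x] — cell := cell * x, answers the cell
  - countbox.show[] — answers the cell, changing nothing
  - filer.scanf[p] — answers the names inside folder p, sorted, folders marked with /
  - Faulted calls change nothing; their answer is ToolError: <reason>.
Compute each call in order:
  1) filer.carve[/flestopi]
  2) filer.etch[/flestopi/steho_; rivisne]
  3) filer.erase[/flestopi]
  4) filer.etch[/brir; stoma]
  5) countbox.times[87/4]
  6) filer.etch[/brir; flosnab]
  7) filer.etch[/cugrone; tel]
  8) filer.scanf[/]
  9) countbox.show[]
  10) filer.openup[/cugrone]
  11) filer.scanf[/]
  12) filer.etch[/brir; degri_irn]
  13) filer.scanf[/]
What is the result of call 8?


Then filer.carve with p='/flestopi', and see ok.
Using filer.etch with p='/flestopi/steho_', c='rivisne', → created.
Invoking filer.erase with p='/flestopi', → ToolError: not empty.
I invoke filer.etch with p='/brir', c='stoma', — result: created.
Invoking countbox.times with x='87/4', and get 0.
Next I call filer.etch with p='/brir', c='flosnab', and observe overwrote.
Now I run filer.etch with p='/cugrone', c='tel', — result: created.
Next I call filer.scanf with p='/', and see [brir, cugrone, flestopi/].
I invoke countbox.show(), which returns 0.
Invoking filer.openup with p='/cugrone', → tel.
Invoking filer.scanf with p='/', → [brir, cugrone, flestopi/].
Now I run filer.etch with p='/brir', c='degri_irn', and get overwrote.
I try filer.scanf with p='/', and see [brir, cugrone, flestopi/].

Answer: [brir, cugrone, flestopi/]


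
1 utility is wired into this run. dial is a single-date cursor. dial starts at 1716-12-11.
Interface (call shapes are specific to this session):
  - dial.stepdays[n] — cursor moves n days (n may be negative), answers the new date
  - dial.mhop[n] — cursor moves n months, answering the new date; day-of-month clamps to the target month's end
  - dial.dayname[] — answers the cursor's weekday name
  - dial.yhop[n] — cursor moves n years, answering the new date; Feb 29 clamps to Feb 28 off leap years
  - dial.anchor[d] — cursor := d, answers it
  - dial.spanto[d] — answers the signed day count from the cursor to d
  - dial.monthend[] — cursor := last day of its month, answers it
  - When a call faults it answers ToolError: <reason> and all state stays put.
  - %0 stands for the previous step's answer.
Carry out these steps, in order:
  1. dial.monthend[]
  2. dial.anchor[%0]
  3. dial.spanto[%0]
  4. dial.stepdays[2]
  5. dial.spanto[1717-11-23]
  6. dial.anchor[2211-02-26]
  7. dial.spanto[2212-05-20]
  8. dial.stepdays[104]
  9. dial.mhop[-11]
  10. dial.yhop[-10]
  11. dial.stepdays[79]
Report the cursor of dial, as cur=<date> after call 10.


Answer: cur=2200-07-10

Derivation:
Next I call dial.monthend, which returns 1716-12-31.
Next I call dial.anchor on %0, and observe 1716-12-31.
Calling dial.spanto on %0, and observe 0.
Using dial.stepdays on 2, giving 1717-01-02.
I run dial.spanto on 1717-11-23, and see 325.
I run dial.anchor on 2211-02-26, and get 2211-02-26.
I run dial.spanto on 2212-05-20, yielding 449.
I use dial.stepdays on 104, — result: 2211-06-10.
I invoke dial.mhop on -11, yielding 2210-07-10.
I use dial.yhop on -10: 2200-07-10.
I run dial.stepdays on 79, and get 2200-09-27.


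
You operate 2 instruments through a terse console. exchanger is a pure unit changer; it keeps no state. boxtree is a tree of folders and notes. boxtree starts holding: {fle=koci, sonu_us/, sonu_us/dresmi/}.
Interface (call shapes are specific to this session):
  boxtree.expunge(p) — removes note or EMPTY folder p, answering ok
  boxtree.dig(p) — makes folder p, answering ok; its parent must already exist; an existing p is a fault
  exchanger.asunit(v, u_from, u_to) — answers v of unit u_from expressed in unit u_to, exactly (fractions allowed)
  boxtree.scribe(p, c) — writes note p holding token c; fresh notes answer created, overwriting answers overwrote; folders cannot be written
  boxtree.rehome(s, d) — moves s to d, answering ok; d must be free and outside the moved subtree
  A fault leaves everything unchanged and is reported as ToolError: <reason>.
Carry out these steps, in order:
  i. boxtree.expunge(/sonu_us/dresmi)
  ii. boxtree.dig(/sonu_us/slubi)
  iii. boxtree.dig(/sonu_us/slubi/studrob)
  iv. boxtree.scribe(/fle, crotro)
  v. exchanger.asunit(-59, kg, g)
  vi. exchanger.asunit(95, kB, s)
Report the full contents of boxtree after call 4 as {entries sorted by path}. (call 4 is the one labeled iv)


Answer: {fle=crotro, sonu_us/, sonu_us/slubi/, sonu_us/slubi/studrob/}

Derivation:
-> boxtree.expunge(p: /sonu_us/dresmi)
<- ok
-> boxtree.dig(p: /sonu_us/slubi)
<- ok
-> boxtree.dig(p: /sonu_us/slubi/studrob)
<- ok
-> boxtree.scribe(p: /fle, c: crotro)
<- overwrote
-> exchanger.asunit(v: -59, u_from: kg, u_to: g)
<- -59000
-> exchanger.asunit(v: 95, u_from: kB, u_to: s)
<- ToolError: incompatible units


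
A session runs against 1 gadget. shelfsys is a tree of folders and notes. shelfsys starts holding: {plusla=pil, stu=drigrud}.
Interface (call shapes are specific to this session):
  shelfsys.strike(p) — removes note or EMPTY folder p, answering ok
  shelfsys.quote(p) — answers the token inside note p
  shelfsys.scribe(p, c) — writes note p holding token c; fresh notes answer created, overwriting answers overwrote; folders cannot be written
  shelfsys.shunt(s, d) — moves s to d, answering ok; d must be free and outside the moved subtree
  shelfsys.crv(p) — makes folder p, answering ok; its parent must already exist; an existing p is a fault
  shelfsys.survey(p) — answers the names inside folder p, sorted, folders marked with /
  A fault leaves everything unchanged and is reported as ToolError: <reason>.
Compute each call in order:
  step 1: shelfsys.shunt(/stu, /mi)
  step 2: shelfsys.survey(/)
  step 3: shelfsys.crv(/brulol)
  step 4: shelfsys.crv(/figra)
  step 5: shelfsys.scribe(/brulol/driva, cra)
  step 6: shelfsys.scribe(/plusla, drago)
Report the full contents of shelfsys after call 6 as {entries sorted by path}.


Answer: {brulol/, brulol/driva=cra, figra/, mi=drigrud, plusla=drago}

Derivation:
Now I run shelfsys.shunt with /stu, /mi, yielding ok.
Invoking shelfsys.survey with /, → [mi, plusla].
I call shelfsys.crv with /brulol, and observe ok.
I call shelfsys.crv with /figra, and observe ok.
I call shelfsys.scribe with /brulol/driva, cra, and get created.
I invoke shelfsys.scribe with /plusla, drago, yielding overwrote.


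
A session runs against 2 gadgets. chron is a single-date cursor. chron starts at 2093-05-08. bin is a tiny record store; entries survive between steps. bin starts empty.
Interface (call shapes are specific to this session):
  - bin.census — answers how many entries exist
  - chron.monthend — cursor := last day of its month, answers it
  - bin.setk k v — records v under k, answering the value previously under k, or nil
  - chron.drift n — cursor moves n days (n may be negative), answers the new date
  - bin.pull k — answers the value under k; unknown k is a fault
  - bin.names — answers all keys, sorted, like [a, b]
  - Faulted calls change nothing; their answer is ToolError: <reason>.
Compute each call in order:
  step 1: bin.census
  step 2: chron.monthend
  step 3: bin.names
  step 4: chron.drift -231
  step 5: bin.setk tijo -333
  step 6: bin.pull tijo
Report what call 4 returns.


Answer: 2092-10-12

Derivation:
==> bin.census()
<== 0
==> chron.monthend()
<== 2093-05-31
==> bin.names()
<== []
==> chron.drift(n: -231)
<== 2092-10-12
==> bin.setk(k: tijo, v: -333)
<== nil
==> bin.pull(k: tijo)
<== -333
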